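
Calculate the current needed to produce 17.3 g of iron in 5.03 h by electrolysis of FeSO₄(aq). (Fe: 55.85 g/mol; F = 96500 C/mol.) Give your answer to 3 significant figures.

3.30 A

n(Fe) = 17.3 / 55.85 = 0.3098 mol
Fe²⁺ + 2e⁻ → Fe, so n(e⁻) = 2 × 0.3098 = 0.6196 mol
Q = 0.6196 × 96500 = 59790 C
I = Q / t = 59790 / 18108 s = 3.30 A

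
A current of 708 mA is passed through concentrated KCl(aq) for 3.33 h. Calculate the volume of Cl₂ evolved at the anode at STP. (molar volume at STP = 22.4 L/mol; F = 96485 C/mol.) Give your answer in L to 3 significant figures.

Q = It = 0.708 × 11988 = 8488 C
n(e⁻) = Q/F = 8488/96485 = 0.08797 mol
2Cl⁻ → Cl₂ + 2e⁻, so n(Cl₂) = 0.08797 / 2 = 0.04399 mol
V = 0.04399 × 22.4 = 0.9854 L

0.985 L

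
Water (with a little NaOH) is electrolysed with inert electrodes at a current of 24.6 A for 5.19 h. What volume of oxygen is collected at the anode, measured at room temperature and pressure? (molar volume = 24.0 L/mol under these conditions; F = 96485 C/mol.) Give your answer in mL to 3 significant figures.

Charge passed = 24.6 × 18684 = 4.596×10^5 C
Moles of electrons = 4.596×10^5 / 96485 = 4.763 mol
2H₂O → O₂ + 4H⁺ + 4e⁻, so n(O₂) = 4.763 / 4 = 1.191 mol
V = 1.191 × 24.0 = 28.58 L
= 28600 mL

28600 mL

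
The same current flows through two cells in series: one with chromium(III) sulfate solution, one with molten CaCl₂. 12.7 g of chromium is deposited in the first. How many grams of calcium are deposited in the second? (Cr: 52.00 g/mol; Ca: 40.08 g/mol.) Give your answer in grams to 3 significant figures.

14.7 g

n(Cr) = 12.7 / 52.00 = 0.2442 mol
Cr³⁺ + 3e⁻ → Cr, so n(e⁻) = 3 × 0.2442 = 0.7326 mol
The cells are in series, so the same charge (and hence the same n(e⁻) = 0.7326 mol) passes through both.
Ca²⁺ + 2e⁻ → Ca, so n(Ca) = 0.7326 / 2 = 0.3663 mol
m(Ca) = 0.3663 × 40.08 = 14.7 g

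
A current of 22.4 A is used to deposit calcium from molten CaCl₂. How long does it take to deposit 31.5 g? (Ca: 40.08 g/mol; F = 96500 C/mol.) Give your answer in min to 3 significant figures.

113 min

n(Ca) = 31.5 / 40.08 = 0.7859 mol
Ca²⁺ + 2e⁻ → Ca, so n(e⁻) = 2 × 0.7859 = 1.572 mol
Q = 1.572 × 96500 = 1.517×10^5 C
t = Q / I = 1.517×10^5 / 22.4 = 6772 s = 113 min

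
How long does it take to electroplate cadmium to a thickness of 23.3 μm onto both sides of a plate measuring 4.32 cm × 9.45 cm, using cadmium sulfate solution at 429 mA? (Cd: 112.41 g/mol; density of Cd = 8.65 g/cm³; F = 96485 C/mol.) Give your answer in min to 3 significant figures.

Plated area = 2 × 4.32 × 9.45 = 81.65 cm²
Volume = 81.65 × 23.3×10⁻⁴ cm = 0.1902 cm³
m(Cd) = 0.1902 × 8.65 = 1.645 g
n(Cd) = 1.645 / 112.41 = 0.01463 mol; n(e⁻) = 2 × 0.01463 = 0.02926 mol
Q = 0.02926 × 96485 = 2823 C
t = 2823 / 0.429 = 6580 s = 110 min

110 min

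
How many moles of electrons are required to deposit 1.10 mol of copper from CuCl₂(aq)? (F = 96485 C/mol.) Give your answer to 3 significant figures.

2.20 mol

Cu²⁺ + 2e⁻ → Cu, so n(e⁻) = 2 × 1.10 = 2.200 mol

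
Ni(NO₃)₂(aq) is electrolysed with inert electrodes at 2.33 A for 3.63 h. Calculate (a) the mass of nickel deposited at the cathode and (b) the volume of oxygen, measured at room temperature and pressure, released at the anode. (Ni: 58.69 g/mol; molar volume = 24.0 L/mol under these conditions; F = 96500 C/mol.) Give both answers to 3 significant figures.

Q = 2.33 × 13068 = 30450 C; n(e⁻) = 30450 / 96500 = 0.3155 mol
Cathode: Ni²⁺ + 2e⁻ → Ni → n(Ni) = 0.3155/2 = 0.1578 mol → 9.26 g
Anode: 2H₂O → O₂ + 4H⁺ + 4e⁻ → n(O₂) = 0.3155/4 = 0.07888 mol → 1.89 L

9.26 g Ni; 1.89 L O₂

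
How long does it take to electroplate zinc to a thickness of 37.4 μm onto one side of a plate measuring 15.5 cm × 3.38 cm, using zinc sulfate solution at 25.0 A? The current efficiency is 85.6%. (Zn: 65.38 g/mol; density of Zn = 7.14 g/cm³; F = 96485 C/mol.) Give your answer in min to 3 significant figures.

3.22 min

Plated area = 15.5 × 3.38 = 52.39 cm²
Volume = 52.39 × 37.4×10⁻⁴ cm = 0.1959 cm³
m(Zn) = 0.1959 × 7.14 = 1.399 g
n(Zn) = 1.399 / 65.38 = 0.02140 mol; n(e⁻) = 2 × 0.02140 = 0.04280 mol
Q = 0.04280 × 96485 / 0.856 = 4824 C
t = 4824 / 25.0 = 193.0 s = 3.22 min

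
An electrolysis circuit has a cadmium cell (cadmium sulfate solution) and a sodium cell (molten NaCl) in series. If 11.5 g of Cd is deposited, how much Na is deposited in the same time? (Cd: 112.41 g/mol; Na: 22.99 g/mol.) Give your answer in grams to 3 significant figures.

4.70 g

n(Cd) = 11.5 / 112.41 = 0.1023 mol
Cd²⁺ + 2e⁻ → Cd, so n(e⁻) = 2 × 0.1023 = 0.2046 mol
In series, the same 0.2046 mol of electrons flows through the second cell.
Na⁺ + e⁻ → Na, so n(Na) = 0.2046 mol
m(Na) = 0.2046 × 22.99 = 4.70 g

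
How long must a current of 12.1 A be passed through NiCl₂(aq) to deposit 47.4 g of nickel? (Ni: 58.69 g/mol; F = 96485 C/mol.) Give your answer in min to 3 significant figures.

n(Ni) = 47.4 / 58.69 = 0.8076 mol
Ni²⁺ + 2e⁻ → Ni, so n(e⁻) = 2 × 0.8076 = 1.615 mol
Q = 1.615 × 96485 = 1.558×10^5 C
t = Q / I = 1.558×10^5 / 12.1 = 12880 s = 215 min

215 min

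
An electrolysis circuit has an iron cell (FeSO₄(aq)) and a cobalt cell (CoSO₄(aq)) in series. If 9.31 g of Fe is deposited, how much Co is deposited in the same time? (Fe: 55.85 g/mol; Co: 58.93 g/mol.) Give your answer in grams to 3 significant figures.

n(Fe) = 9.31 / 55.85 = 0.1667 mol
Fe²⁺ + 2e⁻ → Fe, so n(e⁻) = 2 × 0.1667 = 0.3334 mol
Same current for the same time ⇒ same n(e⁻) = 0.3334 mol in both cells.
Co²⁺ + 2e⁻ → Co, so n(Co) = 0.3334 / 2 = 0.1667 mol
m(Co) = 0.1667 × 58.93 = 9.82 g

9.82 g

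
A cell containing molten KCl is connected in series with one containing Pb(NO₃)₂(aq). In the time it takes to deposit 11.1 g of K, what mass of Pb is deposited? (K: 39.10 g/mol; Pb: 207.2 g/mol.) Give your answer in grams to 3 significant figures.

29.4 g

n(K) = 11.1 / 39.10 = 0.2839 mol
K⁺ + e⁻ → K, so n(e⁻) = 0.2839 mol
The cells are in series, so the same charge (and hence the same n(e⁻) = 0.2839 mol) passes through both.
Pb²⁺ + 2e⁻ → Pb, so n(Pb) = 0.2839 / 2 = 0.1420 mol
m(Pb) = 0.1420 × 207.2 = 29.4 g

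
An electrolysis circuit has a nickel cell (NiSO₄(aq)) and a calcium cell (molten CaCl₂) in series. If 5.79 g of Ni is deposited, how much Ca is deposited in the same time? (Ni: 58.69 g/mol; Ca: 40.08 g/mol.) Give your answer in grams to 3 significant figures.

3.95 g

n(Ni) = 5.79 / 58.69 = 0.09865 mol
Ni²⁺ + 2e⁻ → Ni, so n(e⁻) = 2 × 0.09865 = 0.1973 mol
Same current for the same time ⇒ same n(e⁻) = 0.1973 mol in both cells.
Ca²⁺ + 2e⁻ → Ca, so n(Ca) = 0.1973 / 2 = 0.09865 mol
m(Ca) = 0.09865 × 40.08 = 3.95 g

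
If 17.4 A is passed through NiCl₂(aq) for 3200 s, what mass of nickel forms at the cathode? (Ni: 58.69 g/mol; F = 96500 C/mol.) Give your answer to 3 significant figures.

Q = It = 17.4 × 3200 = 55680 C
Moles of electrons = 55680 / 96500 = 0.5770 mol
Ni²⁺ + 2e⁻ → Ni, so n(Ni) = 0.5770 / 2 = 0.2885 mol
m = 0.2885 × 58.69 = 16.9 g

16.9 g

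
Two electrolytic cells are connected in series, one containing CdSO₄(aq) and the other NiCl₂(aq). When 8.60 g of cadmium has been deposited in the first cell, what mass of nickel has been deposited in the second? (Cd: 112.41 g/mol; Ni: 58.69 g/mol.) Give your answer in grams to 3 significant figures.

n(Cd) = 8.60 / 112.41 = 0.07651 mol
Cd²⁺ + 2e⁻ → Cd, so n(e⁻) = 2 × 0.07651 = 0.1530 mol
In series, the same 0.1530 mol of electrons flows through the second cell.
Ni²⁺ + 2e⁻ → Ni, so n(Ni) = 0.1530 / 2 = 0.07650 mol
m(Ni) = 0.07650 × 58.69 = 4.49 g

4.49 g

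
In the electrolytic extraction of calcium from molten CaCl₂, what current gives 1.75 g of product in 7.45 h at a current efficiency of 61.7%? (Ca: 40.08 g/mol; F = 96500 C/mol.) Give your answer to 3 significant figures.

n(Ca) = 1.75 / 40.08 = 0.04366 mol
Ca²⁺ + 2e⁻ → Ca, so n(e⁻) = 2 × 0.04366 = 0.08732 mol
Q = 0.08732 × 96500 / 0.617 = 13660 C
I = Q / t = 13660 / 26820 s = 0.509 A

0.509 A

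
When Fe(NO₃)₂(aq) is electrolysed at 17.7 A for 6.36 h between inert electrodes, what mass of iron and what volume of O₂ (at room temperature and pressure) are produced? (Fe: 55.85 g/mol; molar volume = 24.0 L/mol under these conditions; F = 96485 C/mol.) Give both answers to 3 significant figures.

Q = 17.7 × 22896 = 4.053×10^5 C; n(e⁻) = 4.053×10^5 / 96485 = 4.201 mol
Cathode: Fe²⁺ + 2e⁻ → Fe → n(Fe) = 4.201/2 = 2.101 mol → 117 g
Anode: 2H₂O → O₂ + 4H⁺ + 4e⁻ → n(O₂) = 4.201/4 = 1.050 mol → 25.2 L

117 g Fe; 25.2 L O₂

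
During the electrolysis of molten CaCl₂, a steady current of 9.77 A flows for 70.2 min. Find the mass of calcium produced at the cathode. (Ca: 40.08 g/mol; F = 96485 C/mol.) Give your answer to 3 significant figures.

8.55 g

Q = 9.77 A × 4212 s = 41150 C
n(e⁻) = 41150 / 96485 = 0.4265 mol
Ca²⁺ + 2e⁻ → Ca, so n(Ca) = 0.4265 / 2 = 0.2133 mol
m = 0.2133 × 40.08 = 8.55 g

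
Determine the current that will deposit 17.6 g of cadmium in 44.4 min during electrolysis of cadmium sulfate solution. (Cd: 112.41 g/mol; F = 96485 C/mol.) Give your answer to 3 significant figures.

11.3 A

n(Cd) = 17.6 / 112.41 = 0.1566 mol
Cd²⁺ + 2e⁻ → Cd, so n(e⁻) = 2 × 0.1566 = 0.3132 mol
Q = 0.3132 × 96485 = 30220 C
I = Q / t = 30220 / 2664 s = 11.3 A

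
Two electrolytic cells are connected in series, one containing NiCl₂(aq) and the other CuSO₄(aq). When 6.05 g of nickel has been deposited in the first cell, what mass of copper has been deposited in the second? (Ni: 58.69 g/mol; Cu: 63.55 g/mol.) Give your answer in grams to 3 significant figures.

n(Ni) = 6.05 / 58.69 = 0.1031 mol
Ni²⁺ + 2e⁻ → Ni, so n(e⁻) = 2 × 0.1031 = 0.2062 mol
In series, the same 0.2062 mol of electrons flows through the second cell.
Cu²⁺ + 2e⁻ → Cu, so n(Cu) = 0.2062 / 2 = 0.1031 mol
m(Cu) = 0.1031 × 63.55 = 6.55 g

6.55 g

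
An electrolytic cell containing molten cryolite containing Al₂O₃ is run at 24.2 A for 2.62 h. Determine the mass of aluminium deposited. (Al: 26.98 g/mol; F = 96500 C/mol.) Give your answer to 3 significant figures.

Q = 24.2 A × 9432 s = 2.283×10^5 C
Moles of electrons = 2.283×10^5 / 96500 = 2.366 mol
Al³⁺ + 3e⁻ → Al, so n(Al) = 2.366 / 3 = 0.7887 mol
m = 0.7887 × 26.98 = 21.3 g

21.3 g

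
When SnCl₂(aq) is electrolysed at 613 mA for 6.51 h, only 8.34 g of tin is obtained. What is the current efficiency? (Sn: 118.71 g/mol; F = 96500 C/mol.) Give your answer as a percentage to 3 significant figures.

Q = 0.613 × 23436 = 14370 C
n(e⁻) = 14370 / 96500 = 0.1489 mol
Sn²⁺ + 2e⁻ → Sn, so theoretical n(Sn) = 0.07445 mol → 8.838 g
Efficiency = 8.34 / 8.838 = 0.9437 = 94.4%

94.4%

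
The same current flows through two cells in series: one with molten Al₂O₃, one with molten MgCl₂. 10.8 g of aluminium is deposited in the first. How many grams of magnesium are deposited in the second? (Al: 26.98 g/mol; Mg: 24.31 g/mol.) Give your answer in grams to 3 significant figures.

14.6 g

n(Al) = 10.8 / 26.98 = 0.4003 mol
Al³⁺ + 3e⁻ → Al, so n(e⁻) = 3 × 0.4003 = 1.201 mol
The cells are in series, so the same charge (and hence the same n(e⁻) = 1.201 mol) passes through both.
Mg²⁺ + 2e⁻ → Mg, so n(Mg) = 1.201 / 2 = 0.6005 mol
m(Mg) = 0.6005 × 24.31 = 14.6 g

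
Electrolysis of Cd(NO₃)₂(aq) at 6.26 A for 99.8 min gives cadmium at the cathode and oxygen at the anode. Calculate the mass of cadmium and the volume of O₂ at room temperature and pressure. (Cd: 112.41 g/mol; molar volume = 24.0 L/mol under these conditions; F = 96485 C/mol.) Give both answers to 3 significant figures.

21.8 g Cd; 2.33 L O₂

Q = 6.26 × 5988 = 37480 C; n(e⁻) = 37480 / 96485 = 0.3885 mol
Cathode: Cd²⁺ + 2e⁻ → Cd → n(Cd) = 0.3885/2 = 0.1943 mol → 21.8 g
Anode: 2H₂O → O₂ + 4H⁺ + 4e⁻ → n(O₂) = 0.3885/4 = 0.09713 mol → 2.33 L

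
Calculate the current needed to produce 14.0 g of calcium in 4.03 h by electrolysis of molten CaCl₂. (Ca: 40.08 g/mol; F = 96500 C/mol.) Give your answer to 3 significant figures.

n(Ca) = 14.0 / 40.08 = 0.3493 mol
Ca²⁺ + 2e⁻ → Ca, so n(e⁻) = 2 × 0.3493 = 0.6986 mol
Q = 0.6986 × 96500 = 67410 C
I = Q / t = 67410 / 14508 s = 4.65 A

4.65 A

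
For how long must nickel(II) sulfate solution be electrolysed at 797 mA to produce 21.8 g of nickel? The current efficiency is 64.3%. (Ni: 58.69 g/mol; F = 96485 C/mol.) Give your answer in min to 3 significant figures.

2330 min

n(Ni) = 21.8 / 58.69 = 0.3714 mol
Ni²⁺ + 2e⁻ → Ni, so n(e⁻) = 2 × 0.3714 = 0.7428 mol
Q = 0.7428 × 96485 / 0.643 = 1.115×10^5 C
t = Q / I = 1.115×10^5 / 0.797 = 1.399×10^5 s = 2330 min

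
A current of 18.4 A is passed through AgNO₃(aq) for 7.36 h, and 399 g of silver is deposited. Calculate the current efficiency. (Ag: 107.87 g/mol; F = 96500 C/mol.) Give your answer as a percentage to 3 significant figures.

Q = 18.4 × 26496 = 4.875×10^5 C
n(e⁻) = 4.875×10^5 / 96500 = 5.052 mol
Ag⁺ + e⁻ → Ag, so theoretical n(Ag) = 5.052 mol → 545.0 g
Efficiency = 399 / 545.0 = 0.7321 = 73.2%

73.2%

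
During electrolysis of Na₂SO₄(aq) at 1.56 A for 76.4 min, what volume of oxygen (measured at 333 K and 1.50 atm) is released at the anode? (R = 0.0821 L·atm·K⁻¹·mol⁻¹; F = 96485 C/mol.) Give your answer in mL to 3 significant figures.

338 mL

Q = It = 1.56 × 4584 = 7151 C
n(e⁻) = 7151 / 96485 = 0.07412 mol
2H₂O → O₂ + 4H⁺ + 4e⁻, so n(O₂) = 0.07412 / 4 = 0.01853 mol
V = nRT/P = 0.01853 × 0.0821 × 333 / 1.50 = 0.3377 L
= 338 mL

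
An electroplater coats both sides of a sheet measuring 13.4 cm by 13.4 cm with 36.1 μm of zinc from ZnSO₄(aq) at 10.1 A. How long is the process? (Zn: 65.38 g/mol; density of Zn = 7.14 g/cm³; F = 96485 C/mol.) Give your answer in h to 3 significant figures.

Plated area = 2 × 13.4 × 13.4 = 359.1 cm²
Volume = 359.1 × 36.1×10⁻⁴ cm = 1.296 cm³
m(Zn) = 1.296 × 7.14 = 9.253 g
n(Zn) = 9.253 / 65.38 = 0.1415 mol; n(e⁻) = 2 × 0.1415 = 0.2830 mol
Q = 0.2830 × 96485 = 27310 C
t = 27310 / 10.1 = 2704 s = 0.751 h

0.751 h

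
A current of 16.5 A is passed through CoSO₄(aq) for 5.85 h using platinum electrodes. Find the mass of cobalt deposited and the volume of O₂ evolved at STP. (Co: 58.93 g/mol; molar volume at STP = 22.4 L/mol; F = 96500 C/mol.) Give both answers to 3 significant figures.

Q = 16.5 × 21060 = 3.475×10^5 C; n(e⁻) = 3.475×10^5 / 96500 = 3.601 mol
Cathode: Co²⁺ + 2e⁻ → Co → n(Co) = 3.601/2 = 1.801 mol → 106 g
Anode: 2H₂O → O₂ + 4H⁺ + 4e⁻ → n(O₂) = 3.601/4 = 0.9003 mol → 20.2 L

106 g Co; 20.2 L O₂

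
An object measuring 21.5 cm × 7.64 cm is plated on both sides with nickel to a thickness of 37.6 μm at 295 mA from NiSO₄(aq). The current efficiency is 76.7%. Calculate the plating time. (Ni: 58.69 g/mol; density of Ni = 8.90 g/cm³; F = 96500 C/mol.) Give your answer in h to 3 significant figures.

44.4 h

Plated area = 2 × 21.5 × 7.64 = 328.5 cm²
Volume = 328.5 × 37.6×10⁻⁴ cm = 1.235 cm³
m(Ni) = 1.235 × 8.90 = 10.99 g
n(Ni) = 10.99 / 58.69 = 0.1873 mol; n(e⁻) = 2 × 0.1873 = 0.3746 mol
Q = 0.3746 × 96500 / 0.767 = 47130 C
t = 47130 / 0.295 = 1.598×10^5 s = 44.4 h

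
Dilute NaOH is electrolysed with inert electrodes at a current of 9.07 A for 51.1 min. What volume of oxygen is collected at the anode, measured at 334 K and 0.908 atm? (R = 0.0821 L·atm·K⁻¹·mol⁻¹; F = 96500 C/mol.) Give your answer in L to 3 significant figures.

Q = It = 9.07 × 3066 = 27810 C
n(e⁻) = Q/F = 27810/96500 = 0.2882 mol
2H₂O → O₂ + 4H⁺ + 4e⁻, so n(O₂) = 0.2882 / 4 = 0.07205 mol
V = nRT/P = 0.07205 × 0.0821 × 334 / 0.908 = 2.176 L

2.18 L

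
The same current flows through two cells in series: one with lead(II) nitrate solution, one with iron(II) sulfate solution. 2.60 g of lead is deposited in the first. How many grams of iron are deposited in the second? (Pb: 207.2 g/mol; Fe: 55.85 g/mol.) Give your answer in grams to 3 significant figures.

0.701 g

n(Pb) = 2.60 / 207.2 = 0.01255 mol
Pb²⁺ + 2e⁻ → Pb, so n(e⁻) = 2 × 0.01255 = 0.02510 mol
In series, the same 0.02510 mol of electrons flows through the second cell.
Fe²⁺ + 2e⁻ → Fe, so n(Fe) = 0.02510 / 2 = 0.01255 mol
m(Fe) = 0.01255 × 55.85 = 0.701 g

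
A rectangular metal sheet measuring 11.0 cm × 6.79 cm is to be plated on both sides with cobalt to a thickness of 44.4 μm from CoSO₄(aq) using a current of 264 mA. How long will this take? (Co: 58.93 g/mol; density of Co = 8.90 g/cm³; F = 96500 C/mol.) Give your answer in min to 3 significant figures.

1220 min

Plated area = 2 × 11.0 × 6.79 = 149.4 cm²
Volume = 149.4 × 44.4×10⁻⁴ cm = 0.6633 cm³
m(Co) = 0.6633 × 8.90 = 5.903 g
n(Co) = 5.903 / 58.93 = 0.1002 mol; n(e⁻) = 2 × 0.1002 = 0.2004 mol
Q = 0.2004 × 96500 = 19340 C
t = 19340 / 0.264 = 73260 s = 1220 min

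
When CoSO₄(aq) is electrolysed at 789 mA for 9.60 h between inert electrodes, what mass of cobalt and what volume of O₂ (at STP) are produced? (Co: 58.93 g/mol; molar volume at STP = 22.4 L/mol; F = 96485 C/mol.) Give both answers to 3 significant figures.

Q = 0.789 × 34560 = 27270 C; n(e⁻) = 27270 / 96485 = 0.2826 mol
Cathode: Co²⁺ + 2e⁻ → Co → n(Co) = 0.2826/2 = 0.1413 mol → 8.33 g
Anode: 2H₂O → O₂ + 4H⁺ + 4e⁻ → n(O₂) = 0.2826/4 = 0.07065 mol → 1.58 L

8.33 g Co; 1.58 L O₂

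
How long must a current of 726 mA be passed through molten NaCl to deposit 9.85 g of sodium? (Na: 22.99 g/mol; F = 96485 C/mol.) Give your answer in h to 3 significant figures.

15.8 h

n(Na) = 9.85 / 22.99 = 0.4284 mol
Na⁺ + e⁻ → Na, so n(e⁻) = 0.4284 mol
Q = 0.4284 × 96485 = 41330 C
t = Q / I = 41330 / 0.726 = 56930 s = 15.8 h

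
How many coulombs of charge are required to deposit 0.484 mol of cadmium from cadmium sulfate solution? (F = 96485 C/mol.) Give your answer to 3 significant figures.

93400 C

Cd²⁺ + 2e⁻ → Cd, so n(e⁻) = 2 × 0.484 = 0.9680 mol
Q = 0.9680 × 96485 = 93400 C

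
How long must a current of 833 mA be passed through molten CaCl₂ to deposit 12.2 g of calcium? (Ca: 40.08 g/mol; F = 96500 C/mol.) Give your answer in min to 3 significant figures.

n(Ca) = 12.2 / 40.08 = 0.3044 mol
Ca²⁺ + 2e⁻ → Ca, so n(e⁻) = 2 × 0.3044 = 0.6088 mol
Q = 0.6088 × 96500 = 58750 C
t = Q / I = 58750 / 0.833 = 70530 s = 1180 min

1180 min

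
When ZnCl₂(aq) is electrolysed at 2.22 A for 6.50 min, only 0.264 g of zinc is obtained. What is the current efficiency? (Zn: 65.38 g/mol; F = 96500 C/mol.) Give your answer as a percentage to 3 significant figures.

90.0%

Q = 2.22 × 390 = 865.8 C
n(e⁻) = 865.8 / 96500 = 0.008972 mol
Zn²⁺ + 2e⁻ → Zn, so theoretical n(Zn) = 0.004486 mol → 0.2933 g
Efficiency = 0.264 / 0.2933 = 0.9001 = 90.0%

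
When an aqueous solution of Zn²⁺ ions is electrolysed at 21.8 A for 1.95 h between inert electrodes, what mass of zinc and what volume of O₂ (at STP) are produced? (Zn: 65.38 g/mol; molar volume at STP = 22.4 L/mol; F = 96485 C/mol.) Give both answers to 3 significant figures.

Q = 21.8 × 7020 = 1.530×10^5 C; n(e⁻) = 1.530×10^5 / 96485 = 1.586 mol
Cathode: Zn²⁺ + 2e⁻ → Zn → n(Zn) = 1.586/2 = 0.7930 mol → 51.8 g
Anode: 2H₂O → O₂ + 4H⁺ + 4e⁻ → n(O₂) = 1.586/4 = 0.3965 mol → 8.88 L

51.8 g Zn; 8.88 L O₂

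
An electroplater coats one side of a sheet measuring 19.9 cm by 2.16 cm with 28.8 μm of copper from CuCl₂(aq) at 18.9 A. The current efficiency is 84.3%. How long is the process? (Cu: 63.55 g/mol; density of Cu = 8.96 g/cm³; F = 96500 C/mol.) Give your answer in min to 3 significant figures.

3.52 min

Plated area = 19.9 × 2.16 = 42.98 cm²
Volume = 42.98 × 28.8×10⁻⁴ cm = 0.1238 cm³
m(Cu) = 0.1238 × 8.96 = 1.109 g
n(Cu) = 1.109 / 63.55 = 0.01745 mol; n(e⁻) = 2 × 0.01745 = 0.03490 mol
Q = 0.03490 × 96500 / 0.843 = 3995 C
t = 3995 / 18.9 = 211.4 s = 3.52 min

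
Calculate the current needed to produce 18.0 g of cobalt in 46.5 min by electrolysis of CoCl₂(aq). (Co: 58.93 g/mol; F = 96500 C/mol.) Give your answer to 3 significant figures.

n(Co) = 18.0 / 58.93 = 0.3054 mol
Co²⁺ + 2e⁻ → Co, so n(e⁻) = 2 × 0.3054 = 0.6108 mol
Q = 0.6108 × 96500 = 58940 C
I = Q / t = 58940 / 2790 s = 21.1 A

21.1 A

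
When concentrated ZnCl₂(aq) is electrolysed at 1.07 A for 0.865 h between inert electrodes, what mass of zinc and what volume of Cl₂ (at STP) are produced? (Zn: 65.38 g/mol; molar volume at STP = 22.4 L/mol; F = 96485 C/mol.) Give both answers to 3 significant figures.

1.13 g Zn; 0.387 L Cl₂

Q = 1.07 × 3114 = 3332 C; n(e⁻) = 3332 / 96485 = 0.03453 mol
Cathode: Zn²⁺ + 2e⁻ → Zn → n(Zn) = 0.03453/2 = 0.01727 mol → 1.13 g
Anode: 2Cl⁻ → Cl₂ + 2e⁻ → n(Cl₂) = 0.03453/2 = 0.01727 mol → 0.387 L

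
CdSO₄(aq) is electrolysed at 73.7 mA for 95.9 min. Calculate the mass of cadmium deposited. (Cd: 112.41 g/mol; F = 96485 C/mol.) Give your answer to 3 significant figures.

0.247 g

Q = It = 0.0737 × 5754 = 424.1 C
n(e⁻) = Q/F = 424.1/96485 = 0.004396 mol
Cd²⁺ + 2e⁻ → Cd, so n(Cd) = 0.004396 / 2 = 0.002198 mol
m = 0.002198 × 112.41 = 0.247 g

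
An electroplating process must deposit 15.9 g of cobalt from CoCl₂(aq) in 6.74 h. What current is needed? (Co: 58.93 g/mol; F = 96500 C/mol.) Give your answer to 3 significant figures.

n(Co) = 15.9 / 58.93 = 0.2698 mol
Co²⁺ + 2e⁻ → Co, so n(e⁻) = 2 × 0.2698 = 0.5396 mol
Q = 0.5396 × 96500 = 52070 C
I = Q / t = 52070 / 24264 s = 2.15 A

2.15 A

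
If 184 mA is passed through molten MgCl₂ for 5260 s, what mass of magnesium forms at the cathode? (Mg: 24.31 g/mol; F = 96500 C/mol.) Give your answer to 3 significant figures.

0.122 g

Charge passed = 0.184 × 5260 = 967.8 C
n(e⁻) = Q/F = 967.8/96500 = 0.01003 mol
Mg²⁺ + 2e⁻ → Mg, so n(Mg) = 0.01003 / 2 = 0.005015 mol
m = 0.005015 × 24.31 = 0.122 g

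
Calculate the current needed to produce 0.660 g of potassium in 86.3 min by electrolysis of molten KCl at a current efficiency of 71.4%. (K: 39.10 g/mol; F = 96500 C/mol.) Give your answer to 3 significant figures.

n(K) = 0.660 / 39.10 = 0.01688 mol
K⁺ + e⁻ → K, so n(e⁻) = 0.01688 mol
Q = 0.01688 × 96500 / 0.714 = 2281 C
I = Q / t = 2281 / 5178 s = 0.441 A

0.441 A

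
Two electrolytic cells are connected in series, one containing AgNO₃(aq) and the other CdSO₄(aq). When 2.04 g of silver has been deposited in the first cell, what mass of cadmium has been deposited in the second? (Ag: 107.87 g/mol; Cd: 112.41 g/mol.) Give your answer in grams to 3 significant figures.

1.06 g

n(Ag) = 2.04 / 107.87 = 0.01891 mol
Ag⁺ + e⁻ → Ag, so n(e⁻) = 0.01891 mol
The cells are in series, so the same charge (and hence the same n(e⁻) = 0.01891 mol) passes through both.
Cd²⁺ + 2e⁻ → Cd, so n(Cd) = 0.01891 / 2 = 0.009455 mol
m(Cd) = 0.009455 × 112.41 = 1.06 g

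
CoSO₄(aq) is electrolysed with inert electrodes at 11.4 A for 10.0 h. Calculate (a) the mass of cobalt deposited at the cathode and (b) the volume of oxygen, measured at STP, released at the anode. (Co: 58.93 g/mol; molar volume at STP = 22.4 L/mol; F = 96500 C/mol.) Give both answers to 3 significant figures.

125 g Co; 23.8 L O₂

Q = 11.4 × 36000 = 4.104×10^5 C; n(e⁻) = 4.104×10^5 / 96500 = 4.253 mol
Cathode: Co²⁺ + 2e⁻ → Co → n(Co) = 4.253/2 = 2.127 mol → 125 g
Anode: 2H₂O → O₂ + 4H⁺ + 4e⁻ → n(O₂) = 4.253/4 = 1.063 mol → 23.8 L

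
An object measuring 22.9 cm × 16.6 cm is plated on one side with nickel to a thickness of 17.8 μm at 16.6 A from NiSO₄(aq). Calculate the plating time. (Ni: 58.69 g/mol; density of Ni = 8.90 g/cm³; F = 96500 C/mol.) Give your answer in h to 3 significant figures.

Plated area = 22.9 × 16.6 = 380.1 cm²
Volume = 380.1 × 17.8×10⁻⁴ cm = 0.6766 cm³
m(Ni) = 0.6766 × 8.90 = 6.022 g
n(Ni) = 6.022 / 58.69 = 0.1026 mol; n(e⁻) = 2 × 0.1026 = 0.2052 mol
Q = 0.2052 × 96500 = 19800 C
t = 19800 / 16.6 = 1193 s = 0.331 h

0.331 h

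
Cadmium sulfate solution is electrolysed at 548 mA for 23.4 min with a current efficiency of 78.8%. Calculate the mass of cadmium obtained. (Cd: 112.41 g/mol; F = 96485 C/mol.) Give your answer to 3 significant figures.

Q = 0.548 × 1404 = 769.4 C
n(e⁻) = 769.4 / 96485 = 0.007974 mol
Cd²⁺ + 2e⁻ → Cd, so theoretical m(Cd) = 0.003987 × 112.41 = 0.4482 g
Actual mass = 78.8% × 0.4482 = 0.353 g

0.353 g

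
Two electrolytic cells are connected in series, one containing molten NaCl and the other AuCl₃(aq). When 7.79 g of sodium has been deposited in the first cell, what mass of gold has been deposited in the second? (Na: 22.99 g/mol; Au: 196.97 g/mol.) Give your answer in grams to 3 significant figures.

n(Na) = 7.79 / 22.99 = 0.3388 mol
Na⁺ + e⁻ → Na, so n(e⁻) = 0.3388 mol
Since the cells are in series, n(e⁻) in the Au cell is also 0.3388 mol.
Au³⁺ + 3e⁻ → Au, so n(Au) = 0.3388 / 3 = 0.1129 mol
m(Au) = 0.1129 × 196.97 = 22.2 g

22.2 g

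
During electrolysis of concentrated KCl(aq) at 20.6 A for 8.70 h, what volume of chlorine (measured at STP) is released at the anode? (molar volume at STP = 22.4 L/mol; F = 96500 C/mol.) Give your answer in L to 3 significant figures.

Q = It = 20.6 × 31320 = 6.452×10^5 C
n(e⁻) = Q/F = 6.452×10^5/96500 = 6.686 mol
2Cl⁻ → Cl₂ + 2e⁻, so n(Cl₂) = 6.686 / 2 = 3.343 mol
V = 3.343 × 22.4 = 74.88 L

74.9 L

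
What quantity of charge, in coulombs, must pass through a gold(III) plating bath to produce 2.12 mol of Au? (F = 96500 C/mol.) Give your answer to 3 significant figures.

Au³⁺ + 3e⁻ → Au, so n(e⁻) = 3 × 2.12 = 6.360 mol
Q = 6.360 × 96500 = 6.137×10^5 C

6.14×10^5 C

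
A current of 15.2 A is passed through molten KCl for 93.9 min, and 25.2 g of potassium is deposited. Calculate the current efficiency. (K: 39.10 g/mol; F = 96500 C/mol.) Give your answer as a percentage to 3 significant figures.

72.6%

Q = 15.2 × 5634 = 85640 C
n(e⁻) = 85640 / 96500 = 0.8875 mol
K⁺ + e⁻ → K, so theoretical n(K) = 0.8875 mol → 34.70 g
Efficiency = 25.2 / 34.70 = 0.7262 = 72.6%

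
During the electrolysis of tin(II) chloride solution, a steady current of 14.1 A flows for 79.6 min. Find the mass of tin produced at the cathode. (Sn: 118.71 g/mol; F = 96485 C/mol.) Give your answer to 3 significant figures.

41.4 g

Q = 14.1 A × 4776 s = 67340 C
n(e⁻) = 67340 / 96485 = 0.6979 mol
Sn²⁺ + 2e⁻ → Sn, so n(Sn) = 0.6979 / 2 = 0.3490 mol
m = 0.3490 × 118.71 = 41.4 g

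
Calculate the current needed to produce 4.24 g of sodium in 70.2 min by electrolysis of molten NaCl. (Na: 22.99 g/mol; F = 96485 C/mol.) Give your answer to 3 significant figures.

4.22 A

n(Na) = 4.24 / 22.99 = 0.1844 mol
Na⁺ + e⁻ → Na, so n(e⁻) = 0.1844 mol
Q = 0.1844 × 96485 = 17790 C
I = Q / t = 17790 / 4212 s = 4.22 A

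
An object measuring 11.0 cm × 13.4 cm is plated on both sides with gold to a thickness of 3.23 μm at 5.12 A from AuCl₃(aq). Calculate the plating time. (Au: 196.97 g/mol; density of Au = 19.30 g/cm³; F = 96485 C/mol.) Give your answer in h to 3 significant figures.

0.147 h

Plated area = 2 × 11.0 × 13.4 = 294.8 cm²
Volume = 294.8 × 3.23×10⁻⁴ cm = 0.09522 cm³
m(Au) = 0.09522 × 19.30 = 1.838 g
n(Au) = 1.838 / 196.97 = 0.009331 mol; n(e⁻) = 3 × 0.009331 = 0.02799 mol
Q = 0.02799 × 96485 = 2701 C
t = 2701 / 5.12 = 527.5 s = 0.147 h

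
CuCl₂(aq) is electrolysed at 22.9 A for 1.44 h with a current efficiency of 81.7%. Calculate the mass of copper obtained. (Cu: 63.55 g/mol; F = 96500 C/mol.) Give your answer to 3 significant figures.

31.9 g

Q = 22.9 × 5184 = 1.187×10^5 C
n(e⁻) = 1.187×10^5 / 96500 = 1.230 mol
Cu²⁺ + 2e⁻ → Cu, so theoretical m(Cu) = 0.6150 × 63.55 = 39.08 g
Actual mass = 81.7% × 39.08 = 31.9 g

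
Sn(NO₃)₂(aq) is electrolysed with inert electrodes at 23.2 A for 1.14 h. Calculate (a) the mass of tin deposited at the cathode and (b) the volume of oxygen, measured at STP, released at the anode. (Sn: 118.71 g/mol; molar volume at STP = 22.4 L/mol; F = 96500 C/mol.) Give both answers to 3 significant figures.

58.6 g Sn; 5.53 L O₂

Q = 23.2 × 4104 = 95210 C; n(e⁻) = 95210 / 96500 = 0.9866 mol
Cathode: Sn²⁺ + 2e⁻ → Sn → n(Sn) = 0.9866/2 = 0.4933 mol → 58.6 g
Anode: 2H₂O → O₂ + 4H⁺ + 4e⁻ → n(O₂) = 0.9866/4 = 0.2467 mol → 5.53 L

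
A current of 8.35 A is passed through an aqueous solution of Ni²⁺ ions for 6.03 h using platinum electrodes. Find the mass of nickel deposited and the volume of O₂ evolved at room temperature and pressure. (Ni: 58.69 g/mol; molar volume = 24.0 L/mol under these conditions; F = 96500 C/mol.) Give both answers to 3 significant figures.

55.1 g Ni; 11.3 L O₂

Q = 8.35 × 21708 = 1.813×10^5 C; n(e⁻) = 1.813×10^5 / 96500 = 1.879 mol
Cathode: Ni²⁺ + 2e⁻ → Ni → n(Ni) = 1.879/2 = 0.9395 mol → 55.1 g
Anode: 2H₂O → O₂ + 4H⁺ + 4e⁻ → n(O₂) = 1.879/4 = 0.4698 mol → 11.3 L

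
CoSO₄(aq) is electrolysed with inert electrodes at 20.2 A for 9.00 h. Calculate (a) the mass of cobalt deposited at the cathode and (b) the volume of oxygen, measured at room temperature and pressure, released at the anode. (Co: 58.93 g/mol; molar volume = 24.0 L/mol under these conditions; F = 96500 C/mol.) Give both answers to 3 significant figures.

200 g Co; 40.7 L O₂

Q = 20.2 × 32400 = 6.545×10^5 C; n(e⁻) = 6.545×10^5 / 96500 = 6.782 mol
Cathode: Co²⁺ + 2e⁻ → Co → n(Co) = 6.782/2 = 3.391 mol → 200 g
Anode: 2H₂O → O₂ + 4H⁺ + 4e⁻ → n(O₂) = 6.782/4 = 1.696 mol → 40.7 L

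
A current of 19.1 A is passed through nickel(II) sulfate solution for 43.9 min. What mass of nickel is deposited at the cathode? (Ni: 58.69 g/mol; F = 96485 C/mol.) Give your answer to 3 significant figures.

Charge passed = 19.1 × 2634 = 50310 C
Moles of electrons = 50310 / 96485 = 0.5214 mol
Ni²⁺ + 2e⁻ → Ni, so n(Ni) = 0.5214 / 2 = 0.2607 mol
m = 0.2607 × 58.69 = 15.3 g

15.3 g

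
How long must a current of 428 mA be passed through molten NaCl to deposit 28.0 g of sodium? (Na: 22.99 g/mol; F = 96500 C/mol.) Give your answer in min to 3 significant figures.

4580 min

n(Na) = 28.0 / 22.99 = 1.218 mol
Na⁺ + e⁻ → Na, so n(e⁻) = 1.218 mol
Q = 1.218 × 96500 = 1.175×10^5 C
t = Q / I = 1.175×10^5 / 0.428 = 2.745×10^5 s = 4580 min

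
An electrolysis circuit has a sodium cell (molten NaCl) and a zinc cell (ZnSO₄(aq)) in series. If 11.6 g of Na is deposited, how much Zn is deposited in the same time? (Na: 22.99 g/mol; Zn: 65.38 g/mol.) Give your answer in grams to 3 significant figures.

n(Na) = 11.6 / 22.99 = 0.5046 mol
Na⁺ + e⁻ → Na, so n(e⁻) = 0.5046 mol
Since the cells are in series, n(e⁻) in the Zn cell is also 0.5046 mol.
Zn²⁺ + 2e⁻ → Zn, so n(Zn) = 0.5046 / 2 = 0.2523 mol
m(Zn) = 0.2523 × 65.38 = 16.5 g

16.5 g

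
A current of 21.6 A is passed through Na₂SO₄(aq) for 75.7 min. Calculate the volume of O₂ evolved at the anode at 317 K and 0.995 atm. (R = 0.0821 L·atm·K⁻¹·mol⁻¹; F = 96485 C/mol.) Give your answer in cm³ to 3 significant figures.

6650 cm³

Q = It = 21.6 × 4542 = 98110 C
n(e⁻) = 98110 / 96485 = 1.017 mol
2H₂O → O₂ + 4H⁺ + 4e⁻, so n(O₂) = 1.017 / 4 = 0.2543 mol
V = nRT/P = 0.2543 × 0.0821 × 317 / 0.995 = 6.652 L
= 6650 cm³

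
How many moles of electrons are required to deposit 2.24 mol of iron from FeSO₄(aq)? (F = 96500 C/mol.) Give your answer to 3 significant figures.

Fe²⁺ + 2e⁻ → Fe, so n(e⁻) = 2 × 2.24 = 4.480 mol

4.48 mol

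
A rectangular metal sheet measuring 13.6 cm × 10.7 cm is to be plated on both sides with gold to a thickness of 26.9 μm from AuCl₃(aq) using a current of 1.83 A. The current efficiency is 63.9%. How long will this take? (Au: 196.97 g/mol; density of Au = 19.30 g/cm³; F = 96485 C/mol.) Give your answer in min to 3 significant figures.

Plated area = 2 × 13.6 × 10.7 = 291.0 cm²
Volume = 291.0 × 26.9×10⁻⁴ cm = 0.7828 cm³
m(Au) = 0.7828 × 19.30 = 15.11 g
n(Au) = 15.11 / 196.97 = 0.07671 mol; n(e⁻) = 3 × 0.07671 = 0.2301 mol
Q = 0.2301 × 96485 / 0.639 = 34740 C
t = 34740 / 1.83 = 18980 s = 316 min

316 min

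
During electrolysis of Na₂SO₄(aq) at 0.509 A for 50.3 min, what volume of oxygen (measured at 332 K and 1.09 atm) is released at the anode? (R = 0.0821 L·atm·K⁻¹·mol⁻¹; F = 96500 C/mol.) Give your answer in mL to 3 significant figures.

Q = 0.509 A × 3018 s = 1536 C
n(e⁻) = 1536 / 96500 = 0.01592 mol
2H₂O → O₂ + 4H⁺ + 4e⁻, so n(O₂) = 0.01592 / 4 = 0.003980 mol
V = nRT/P = 0.003980 × 0.0821 × 332 / 1.09 = 0.09953 L
= 99.5 mL

99.5 mL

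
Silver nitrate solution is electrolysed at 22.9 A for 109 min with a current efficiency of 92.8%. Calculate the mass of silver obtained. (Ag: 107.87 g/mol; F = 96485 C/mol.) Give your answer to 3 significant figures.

Q = 22.9 × 6540 = 1.498×10^5 C
n(e⁻) = 1.498×10^5 / 96485 = 1.553 mol
Ag⁺ + e⁻ → Ag, so theoretical m(Ag) = 1.553 × 107.87 = 167.5 g
Actual mass = 92.8% × 167.5 = 155 g

155 g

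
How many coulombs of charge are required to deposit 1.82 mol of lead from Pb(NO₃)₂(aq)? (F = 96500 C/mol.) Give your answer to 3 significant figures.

3.51×10^5 C

Pb²⁺ + 2e⁻ → Pb, so n(e⁻) = 2 × 1.82 = 3.640 mol
Q = 3.640 × 96500 = 3.513×10^5 C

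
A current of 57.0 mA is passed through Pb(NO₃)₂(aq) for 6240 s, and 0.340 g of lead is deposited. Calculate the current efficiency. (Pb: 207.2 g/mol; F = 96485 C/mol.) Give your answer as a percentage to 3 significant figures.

Q = 0.0570 × 6240 = 355.7 C
n(e⁻) = 355.7 / 96485 = 0.003687 mol
Pb²⁺ + 2e⁻ → Pb, so theoretical n(Pb) = 0.001844 mol → 0.3821 g
Efficiency = 0.340 / 0.3821 = 0.8898 = 89.0%

89.0%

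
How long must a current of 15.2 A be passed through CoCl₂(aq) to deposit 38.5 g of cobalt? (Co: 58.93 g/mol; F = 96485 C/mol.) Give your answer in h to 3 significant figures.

n(Co) = 38.5 / 58.93 = 0.6533 mol
Co²⁺ + 2e⁻ → Co, so n(e⁻) = 2 × 0.6533 = 1.307 mol
Q = 1.307 × 96485 = 1.261×10^5 C
t = Q / I = 1.261×10^5 / 15.2 = 8296 s = 2.30 h

2.30 h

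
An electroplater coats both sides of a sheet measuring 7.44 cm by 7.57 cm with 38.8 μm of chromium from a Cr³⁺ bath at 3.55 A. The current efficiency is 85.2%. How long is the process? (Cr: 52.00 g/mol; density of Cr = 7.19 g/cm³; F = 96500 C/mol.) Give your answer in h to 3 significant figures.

Plated area = 2 × 7.44 × 7.57 = 112.6 cm²
Volume = 112.6 × 38.8×10⁻⁴ cm = 0.4369 cm³
m(Cr) = 0.4369 × 7.19 = 3.141 g
n(Cr) = 3.141 / 52.00 = 0.06040 mol; n(e⁻) = 3 × 0.06040 = 0.1812 mol
Q = 0.1812 × 96500 / 0.852 = 20520 C
t = 20520 / 3.55 = 5780 s = 1.61 h

1.61 h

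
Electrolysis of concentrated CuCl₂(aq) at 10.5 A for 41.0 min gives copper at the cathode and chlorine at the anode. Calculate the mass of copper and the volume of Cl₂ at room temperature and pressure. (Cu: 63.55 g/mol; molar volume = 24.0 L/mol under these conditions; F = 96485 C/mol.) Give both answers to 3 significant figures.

Q = 10.5 × 2460 = 25830 C; n(e⁻) = 25830 / 96485 = 0.2677 mol
Cathode: Cu²⁺ + 2e⁻ → Cu → n(Cu) = 0.2677/2 = 0.1339 mol → 8.51 g
Anode: 2Cl⁻ → Cl₂ + 2e⁻ → n(Cl₂) = 0.2677/2 = 0.1339 mol → 3.21 L

8.51 g Cu; 3.21 L Cl₂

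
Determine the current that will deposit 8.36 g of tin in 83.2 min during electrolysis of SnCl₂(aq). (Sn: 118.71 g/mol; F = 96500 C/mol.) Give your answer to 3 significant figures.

n(Sn) = 8.36 / 118.71 = 0.07042 mol
Sn²⁺ + 2e⁻ → Sn, so n(e⁻) = 2 × 0.07042 = 0.1408 mol
Q = 0.1408 × 96500 = 13590 C
I = Q / t = 13590 / 4992 s = 2.72 A

2.72 A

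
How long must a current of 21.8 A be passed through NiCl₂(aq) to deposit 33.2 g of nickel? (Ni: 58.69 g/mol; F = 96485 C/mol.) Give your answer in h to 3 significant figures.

1.39 h

n(Ni) = 33.2 / 58.69 = 0.5657 mol
Ni²⁺ + 2e⁻ → Ni, so n(e⁻) = 2 × 0.5657 = 1.131 mol
Q = 1.131 × 96485 = 1.091×10^5 C
t = Q / I = 1.091×10^5 / 21.8 = 5005 s = 1.39 h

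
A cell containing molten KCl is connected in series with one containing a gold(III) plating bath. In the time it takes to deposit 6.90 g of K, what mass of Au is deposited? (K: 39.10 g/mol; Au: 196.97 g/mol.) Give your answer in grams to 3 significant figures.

11.6 g

n(K) = 6.90 / 39.10 = 0.1765 mol
K⁺ + e⁻ → K, so n(e⁻) = 0.1765 mol
Same current for the same time ⇒ same n(e⁻) = 0.1765 mol in both cells.
Au³⁺ + 3e⁻ → Au, so n(Au) = 0.1765 / 3 = 0.05883 mol
m(Au) = 0.05883 × 196.97 = 11.6 g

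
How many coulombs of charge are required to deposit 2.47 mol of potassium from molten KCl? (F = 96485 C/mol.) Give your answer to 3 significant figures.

2.38×10^5 C

K⁺ + e⁻ → K, so n(e⁻) = 1 × 2.47 = 2.470 mol
Q = 2.470 × 96485 = 2.383×10^5 C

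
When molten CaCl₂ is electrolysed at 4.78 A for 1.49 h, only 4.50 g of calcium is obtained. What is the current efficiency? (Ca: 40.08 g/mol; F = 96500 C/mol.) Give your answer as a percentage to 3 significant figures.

Q = 4.78 × 5364 = 25640 C
n(e⁻) = 25640 / 96500 = 0.2657 mol
Ca²⁺ + 2e⁻ → Ca, so theoretical n(Ca) = 0.1329 mol → 5.327 g
Efficiency = 4.50 / 5.327 = 0.8448 = 84.5%

84.5%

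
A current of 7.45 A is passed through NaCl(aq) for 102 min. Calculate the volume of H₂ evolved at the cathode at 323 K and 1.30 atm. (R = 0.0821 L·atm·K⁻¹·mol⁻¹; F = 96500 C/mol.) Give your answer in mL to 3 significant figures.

Charge passed = 7.45 × 6120 = 45590 C
n(e⁻) = Q/F = 45590/96500 = 0.4724 mol
2H⁺ + 2e⁻ → H₂, so n(H₂) = 0.4724 / 2 = 0.2362 mol
V = nRT/P = 0.2362 × 0.0821 × 323 / 1.30 = 4.818 L
= 4820 mL

4820 mL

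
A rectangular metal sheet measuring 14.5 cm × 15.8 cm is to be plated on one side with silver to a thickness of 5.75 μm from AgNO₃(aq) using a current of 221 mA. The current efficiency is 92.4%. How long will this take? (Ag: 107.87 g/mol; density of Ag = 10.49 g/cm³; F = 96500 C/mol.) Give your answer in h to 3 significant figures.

Plated area = 14.5 × 15.8 = 229.1 cm²
Volume = 229.1 × 5.75×10⁻⁴ cm = 0.1317 cm³
m(Ag) = 0.1317 × 10.49 = 1.382 g
n(Ag) = 1.382 / 107.87 = 0.01281 mol; n(e⁻) = 0.01281 mol
Q = 0.01281 × 96500 / 0.924 = 1338 C
t = 1338 / 0.221 = 6054 s = 1.68 h

1.68 h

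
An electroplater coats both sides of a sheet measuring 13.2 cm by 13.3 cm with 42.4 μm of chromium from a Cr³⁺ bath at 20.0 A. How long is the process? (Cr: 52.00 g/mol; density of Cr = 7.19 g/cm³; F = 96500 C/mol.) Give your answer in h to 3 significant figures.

0.828 h

Plated area = 2 × 13.2 × 13.3 = 351.1 cm²
Volume = 351.1 × 42.4×10⁻⁴ cm = 1.489 cm³
m(Cr) = 1.489 × 7.19 = 10.71 g
n(Cr) = 10.71 / 52.00 = 0.2060 mol; n(e⁻) = 3 × 0.2060 = 0.6180 mol
Q = 0.6180 × 96500 = 59640 C
t = 59640 / 20.0 = 2982 s = 0.828 h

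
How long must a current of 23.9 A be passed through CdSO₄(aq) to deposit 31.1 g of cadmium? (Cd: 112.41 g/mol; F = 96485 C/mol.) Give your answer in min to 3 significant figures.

n(Cd) = 31.1 / 112.41 = 0.2767 mol
Cd²⁺ + 2e⁻ → Cd, so n(e⁻) = 2 × 0.2767 = 0.5534 mol
Q = 0.5534 × 96485 = 53390 C
t = Q / I = 53390 / 23.9 = 2234 s = 37.2 min

37.2 min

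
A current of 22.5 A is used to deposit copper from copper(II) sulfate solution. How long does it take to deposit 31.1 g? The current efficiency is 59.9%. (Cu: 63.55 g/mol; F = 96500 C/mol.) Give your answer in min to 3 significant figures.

n(Cu) = 31.1 / 63.55 = 0.4894 mol
Cu²⁺ + 2e⁻ → Cu, so n(e⁻) = 2 × 0.4894 = 0.9788 mol
Q = 0.9788 × 96500 / 0.599 = 1.577×10^5 C
t = Q / I = 1.577×10^5 / 22.5 = 7009 s = 117 min

117 min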